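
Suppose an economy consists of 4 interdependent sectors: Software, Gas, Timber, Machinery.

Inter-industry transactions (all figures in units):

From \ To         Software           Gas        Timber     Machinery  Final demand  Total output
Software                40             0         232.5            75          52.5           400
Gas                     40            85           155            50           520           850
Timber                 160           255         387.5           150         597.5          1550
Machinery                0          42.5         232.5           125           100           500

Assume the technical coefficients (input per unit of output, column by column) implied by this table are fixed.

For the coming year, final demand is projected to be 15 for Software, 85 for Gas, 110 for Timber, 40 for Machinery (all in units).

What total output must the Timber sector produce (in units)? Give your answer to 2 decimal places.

x_3 = 304.07

Technical coefficients a_ij = z_ij / X_j:
  a_11 = 40/400 = 0.10, a_21 = 40/400 = 0.10, a_31 = 160/400 = 0.40, a_41 = 0/400 = 0.00
  a_12 = 0/850 = 0.00, a_22 = 85/850 = 0.10, a_32 = 255/850 = 0.30, a_42 = 42.5/850 = 0.05
  a_13 = 232.5/1550 = 0.15, a_23 = 155/1550 = 0.10, a_33 = 387.5/1550 = 0.25, a_43 = 232.5/1550 = 0.15
  a_14 = 75/500 = 0.15, a_24 = 50/500 = 0.10, a_34 = 150/500 = 0.30, a_44 = 125/500 = 0.25
I − A =
  [   0.90     0.00    -0.15    -0.15]
  [  -0.10     0.90    -0.10    -0.10]
  [  -0.40    -0.30     0.75    -0.30]
  [   0.00    -0.05    -0.15     0.75]
Compute the cofactors C_ij = (−1)^(i+j)·(3×3 minor ij) of I−A; the adjugate is their transpose:
adj(I−A) = Cᵀ =
  [ 0.433500   0.048375   0.121500   0.141750]
  [ 0.087750   0.411750   0.094500   0.110250]
  [ 0.292000   0.219000   0.602250   0.328500]
  [ 0.064250   0.071250   0.126750   0.522000]
det(I−A) = Σ_j (I−A)_1j·C_1j = (0.90)(0.433500) + (0.00)(0.087750) + (-0.15)(0.292000) + (-0.15)(0.064250) = 0.3367125
(I − A)⁻¹ = adj(I−A) / det(I−A) ≈
  [   1.2874     0.1437     0.3608     0.4210]
  [   0.2606     1.2229     0.2807     0.3274]
  [   0.8672     0.6504     1.7886     0.9756]
  [   0.1908     0.2116     0.3764     1.5503]
x = (I − A)⁻¹ d = adj(I−A)·d / det(I−A), with det(I−A) = 0.3367125:
  x_1 = (0.433500·15 + 0.048375·85 + 0.121500·110 + 0.141750·40) / 0.3367125 = 29.649375 / 0.3367125 ≈ 88.06
  x_2 = (0.087750·15 + 0.411750·85 + 0.094500·110 + 0.110250·40) / 0.3367125 = 51.12 / 0.3367125 ≈ 151.82
  x_3 = (0.292000·15 + 0.219000·85 + 0.602250·110 + 0.328500·40) / 0.3367125 = 102.3825 / 0.3367125 ≈ 304.07
  x_4 = (0.064250·15 + 0.071250·85 + 0.126750·110 + 0.522000·40) / 0.3367125 = 41.8425 / 0.3367125 ≈ 124.27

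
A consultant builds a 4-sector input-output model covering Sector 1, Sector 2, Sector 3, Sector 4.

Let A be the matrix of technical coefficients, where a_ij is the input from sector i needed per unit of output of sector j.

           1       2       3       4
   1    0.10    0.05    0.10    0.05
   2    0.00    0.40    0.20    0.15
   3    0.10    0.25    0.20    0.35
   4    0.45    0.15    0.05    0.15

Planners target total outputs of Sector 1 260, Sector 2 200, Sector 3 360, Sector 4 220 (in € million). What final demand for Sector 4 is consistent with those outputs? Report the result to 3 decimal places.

I − A =
  [   0.90    -0.05    -0.10    -0.05]
  [   0.00     0.60    -0.20    -0.15]
  [  -0.10    -0.25     0.80    -0.35]
  [  -0.45    -0.15    -0.05     0.85]
d = (I − A) x:
  d_1 = (+0.90)·260 + (-0.05)·200 + (-0.10)·360 + (-0.05)·220 = 177.000
  d_2 = (+0.00)·260 + (+0.60)·200 + (-0.20)·360 + (-0.15)·220 = 15.000
  d_3 = (-0.10)·260 + (-0.25)·200 + (+0.80)·360 + (-0.35)·220 = 135.000
  d_4 = (-0.45)·260 + (-0.15)·200 + (-0.05)·360 + (+0.85)·220 = 22.000

d_4 = 22.000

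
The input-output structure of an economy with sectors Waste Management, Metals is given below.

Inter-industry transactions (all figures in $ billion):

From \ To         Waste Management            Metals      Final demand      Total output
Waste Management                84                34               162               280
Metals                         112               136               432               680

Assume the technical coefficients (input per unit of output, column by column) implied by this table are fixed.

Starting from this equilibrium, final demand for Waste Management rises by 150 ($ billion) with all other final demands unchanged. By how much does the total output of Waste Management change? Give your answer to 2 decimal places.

Δx_W = 222.22

Technical coefficients a_ij = z_ij / X_j:
  a_WW = 84/280 = 0.30, a_MW = 112/280 = 0.40
  a_WM = 34/680 = 0.05, a_MM = 136/680 = 0.20
I − A =
  [   0.70    -0.05]
  [  -0.40     0.80]
det(I−A) = (0.70)(0.80) − (-0.05)(-0.40) = 0.5400
adj(I−A) = [[0.80, 0.05], [0.40, 0.70]]
(I − A)⁻¹ = adj(I−A) / det(I−A) ≈
  [   1.4815     0.0926]
  [   0.7407     1.2963]
Δx = (I − A)⁻¹ Δd with Δd having +150 in the Waste Management component and 0 elsewhere.
So Δx_W = L_WW · (+150), where L_WW = adj(I−A)_WW / det(I−A) = 0.80 / 0.5400.
Δx_W = 0.80 × (+150) / 0.5400 = 120.00 / 0.5400 ≈ 222.22.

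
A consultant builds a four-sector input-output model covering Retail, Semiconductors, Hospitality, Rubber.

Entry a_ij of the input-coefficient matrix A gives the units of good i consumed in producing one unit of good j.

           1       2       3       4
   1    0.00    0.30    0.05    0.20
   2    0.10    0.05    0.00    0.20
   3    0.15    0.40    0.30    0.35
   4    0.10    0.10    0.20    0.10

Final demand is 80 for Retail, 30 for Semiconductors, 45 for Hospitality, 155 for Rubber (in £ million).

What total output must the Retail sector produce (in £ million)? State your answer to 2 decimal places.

I − A =
  [   1.00    -0.30    -0.05    -0.20]
  [  -0.10     0.95     0.00    -0.20]
  [  -0.15    -0.40     0.70    -0.35]
  [  -0.10    -0.10    -0.20     0.90]
Compute the cofactors C_ij = (−1)^(i+j)·(3×3 minor ij) of I−A; the adjugate is their transpose:
adj(I−A) = Cᵀ =
  [ 0.502000   0.217750   0.091750   0.195625]
  [ 0.076000   0.531500   0.049500   0.154250]
  [ 0.206000   0.441000   0.781000   0.447500]
  [ 0.110000   0.181250   0.189250   0.634875]
det(I−A) = Σ_j (I−A)_1j·C_1j = (1.00)(0.502000) + (-0.30)(0.076000) + (-0.05)(0.206000) + (-0.20)(0.110000) = 0.4469
(I − A)⁻¹ = adj(I−A) / det(I−A) ≈
  [   1.1233     0.4872     0.2053     0.4377]
  [   0.1701     1.1893     0.1108     0.3452]
  [   0.4610     0.9868     1.7476     1.0013]
  [   0.2461     0.4056     0.4235     1.4206]
x = (I − A)⁻¹ d = adj(I−A)·d / det(I−A), with det(I−A) = 0.4469:
  x_1 = (0.502000·80 + 0.217750·30 + 0.091750·45 + 0.195625·155) / 0.4469 = 81.143125 / 0.4469 ≈ 181.57
  x_2 = (0.076000·80 + 0.531500·30 + 0.049500·45 + 0.154250·155) / 0.4469 = 48.16125 / 0.4469 ≈ 107.77
  x_3 = (0.206000·80 + 0.441000·30 + 0.781000·45 + 0.447500·155) / 0.4469 = 134.2175 / 0.4469 ≈ 300.33
  x_4 = (0.110000·80 + 0.181250·30 + 0.189250·45 + 0.634875·155) / 0.4469 = 121.159375 / 0.4469 ≈ 271.11

x_1 = 181.57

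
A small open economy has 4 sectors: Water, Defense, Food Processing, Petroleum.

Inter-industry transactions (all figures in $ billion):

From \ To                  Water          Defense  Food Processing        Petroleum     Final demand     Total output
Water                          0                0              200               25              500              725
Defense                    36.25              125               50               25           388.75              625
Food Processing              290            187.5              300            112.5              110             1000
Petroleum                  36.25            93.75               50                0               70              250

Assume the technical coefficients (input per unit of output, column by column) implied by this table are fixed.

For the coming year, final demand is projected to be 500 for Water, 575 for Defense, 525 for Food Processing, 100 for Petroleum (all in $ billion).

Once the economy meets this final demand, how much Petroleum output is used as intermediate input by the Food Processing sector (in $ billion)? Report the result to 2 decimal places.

z_43 = 96.53

Technical coefficients a_ij = z_ij / X_j:
  a_11 = 0/725 = 0.00, a_21 = 36.25/725 = 0.05, a_31 = 290/725 = 0.40, a_41 = 36.25/725 = 0.05
  a_12 = 0/625 = 0.00, a_22 = 125/625 = 0.20, a_32 = 187.5/625 = 0.30, a_42 = 93.75/625 = 0.15
  a_13 = 200/1000 = 0.20, a_23 = 50/1000 = 0.05, a_33 = 300/1000 = 0.30, a_43 = 50/1000 = 0.05
  a_14 = 25/250 = 0.10, a_24 = 25/250 = 0.10, a_34 = 112.5/250 = 0.45, a_44 = 0/250 = 0.00
I − A =
  [   1.00     0.00    -0.20    -0.10]
  [  -0.05     0.80    -0.05    -0.10]
  [  -0.40    -0.30     0.70    -0.45]
  [  -0.05    -0.15    -0.05     1.00]
Compute the cofactors C_ij = (−1)^(i+j)·(3×3 minor ij) of I−A; the adjugate is their transpose:
adj(I−A) = Cᵀ =
  [ 0.511625   0.085500   0.161750   0.132500]
  [ 0.060500   0.587500   0.066000   0.094500]
  [ 0.351875   0.372000   0.780250   0.423500]
  [ 0.052250   0.111000   0.057000   0.478000]
det(I−A) = Σ_j (I−A)_1j·C_1j = (1.00)(0.511625) + (0.00)(0.060500) + (-0.20)(0.351875) + (-0.10)(0.052250) = 0.436025
(I − A)⁻¹ = adj(I−A) / det(I−A) ≈
  [   1.1734     0.1961     0.3710     0.3039]
  [   0.1388     1.3474     0.1514     0.2167]
  [   0.8070     0.8532     1.7895     0.9713]
  [   0.1198     0.2546     0.1307     1.0963]
First solve x = (I − A)⁻¹ d = adj(I−A)·d / det(I−A); in particular x_3 = (0.351875·500 + 0.372000·575 + 0.780250·525 + 0.423500·100) / 0.436025 = 841.81875 / 0.436025 ≈ 1930.6662.
Intermediate flow from 4 to 3: z_43 = a_43 · x_3 = 0.05 × 841.81875 / 0.436025 = 42.0909375 / 0.436025 ≈ 96.53.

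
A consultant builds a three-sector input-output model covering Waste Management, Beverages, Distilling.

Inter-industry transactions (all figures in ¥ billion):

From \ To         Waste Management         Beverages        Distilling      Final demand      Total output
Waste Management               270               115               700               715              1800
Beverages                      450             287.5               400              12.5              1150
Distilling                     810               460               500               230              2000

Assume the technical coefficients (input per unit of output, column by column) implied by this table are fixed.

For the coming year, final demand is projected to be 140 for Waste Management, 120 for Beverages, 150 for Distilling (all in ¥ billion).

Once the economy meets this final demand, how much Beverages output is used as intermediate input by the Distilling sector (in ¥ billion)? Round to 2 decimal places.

Technical coefficients a_ij = z_ij / X_j:
  a_11 = 270/1800 = 0.15, a_21 = 450/1800 = 0.25, a_31 = 810/1800 = 0.45
  a_12 = 115/1150 = 0.10, a_22 = 287.5/1150 = 0.25, a_32 = 460/1150 = 0.40
  a_13 = 700/2000 = 0.35, a_23 = 400/2000 = 0.20, a_33 = 500/2000 = 0.25
I − A =
  [   0.85    -0.10    -0.35]
  [  -0.25     0.75    -0.20]
  [  -0.45    -0.40     0.75]
Cofactors of I−A, C_ij = (−1)^(i+j)·(minor ij) (rows/columns in the sector order above):
  C_11 = (0.75)(0.75) − (-0.20)(-0.40) = 0.4825
  C_12 = −[(-0.25)(0.75) − (-0.20)(-0.45)] = 0.2775
  C_13 = (-0.25)(-0.40) − (0.75)(-0.45) = 0.4375
  C_21 = −[(-0.10)(0.75) − (-0.35)(-0.40)] = 0.2150
  C_22 = (0.85)(0.75) − (-0.35)(-0.45) = 0.4800
  C_23 = −[(0.85)(-0.40) − (-0.10)(-0.45)] = 0.3850
  C_31 = (-0.10)(-0.20) − (-0.35)(0.75) = 0.2825
  C_32 = −[(0.85)(-0.20) − (-0.35)(-0.25)] = 0.2575
  C_33 = (0.85)(0.75) − (-0.10)(-0.25) = 0.6125
det(I−A) = Σ_j (I−A)_1j·C_1j = (0.85)(0.4825) + (-0.10)(0.2775) + (-0.35)(0.4375) = 0.22925
adj(I−A) = Cᵀ =
  [ 0.4825   0.2150   0.2825]
  [ 0.2775   0.4800   0.2575]
  [ 0.4375   0.3850   0.6125]
(I − A)⁻¹ = adj(I−A) / det(I−A) ≈
  [   2.1047     0.9378     1.2323]
  [   1.2105     2.0938     1.1232]
  [   1.9084     1.6794     2.6718]
First solve x = (I − A)⁻¹ d = adj(I−A)·d / det(I−A); in particular x_3 = (0.4375·140 + 0.3850·120 + 0.6125·150) / 0.22925 = 199.325 / 0.22925 ≈ 869.4656.
Intermediate flow from 2 to 3: z_23 = a_23 · x_3 = 0.20 × 199.325 / 0.22925 = 39.865 / 0.22925 ≈ 173.89.

z_23 = 173.89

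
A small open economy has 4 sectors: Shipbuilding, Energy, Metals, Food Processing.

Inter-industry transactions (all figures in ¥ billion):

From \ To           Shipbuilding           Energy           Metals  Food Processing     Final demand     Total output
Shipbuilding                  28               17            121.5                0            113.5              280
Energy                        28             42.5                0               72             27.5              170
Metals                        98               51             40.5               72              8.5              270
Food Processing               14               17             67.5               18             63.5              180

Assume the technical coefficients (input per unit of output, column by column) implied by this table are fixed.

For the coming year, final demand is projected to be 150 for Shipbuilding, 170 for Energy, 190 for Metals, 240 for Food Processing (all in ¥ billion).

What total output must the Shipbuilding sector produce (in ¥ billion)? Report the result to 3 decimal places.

Technical coefficients a_ij = z_ij / X_j:
  a_11 = 28/280 = 0.10, a_21 = 28/280 = 0.10, a_31 = 98/280 = 0.35, a_41 = 14/280 = 0.05
  a_12 = 17/170 = 0.10, a_22 = 42.5/170 = 0.25, a_32 = 51/170 = 0.30, a_42 = 17/170 = 0.10
  a_13 = 121.5/270 = 0.45, a_23 = 0/270 = 0.00, a_33 = 40.5/270 = 0.15, a_43 = 67.5/270 = 0.25
  a_14 = 0/180 = 0.00, a_24 = 72/180 = 0.40, a_34 = 72/180 = 0.40, a_44 = 18/180 = 0.10
I − A =
  [   0.90    -0.10    -0.45     0.00]
  [  -0.10     0.75     0.00    -0.40]
  [  -0.35    -0.30     0.85    -0.40]
  [  -0.05    -0.10    -0.25     0.90]
Compute the cofactors C_ij = (−1)^(i+j)·(3×3 minor ij) of I−A; the adjugate is their transpose:
adj(I−A) = Cᵀ =
  [ 0.434750   0.206000   0.295750   0.223000]
  [ 0.118500   0.447750   0.139500   0.261000]
  [ 0.274250   0.312500   0.560500   0.388000]
  [ 0.113500   0.148000   0.187625   0.433625]
det(I−A) = Σ_j (I−A)_1j·C_1j = (0.90)(0.434750) + (-0.10)(0.118500) + (-0.45)(0.274250) + (0.00)(0.113500) = 0.2560125
(I − A)⁻¹ = adj(I−A) / det(I−A) ≈
  [   1.6982     0.8046     1.1552     0.8711]
  [   0.4629     1.7489     0.5449     1.0195]
  [   1.0712     1.2206     2.1893     1.5156]
  [   0.4433     0.5781     0.7329     1.6938]
x = (I − A)⁻¹ d = adj(I−A)·d / det(I−A), with det(I−A) = 0.2560125:
  x_1 = (0.434750·150 + 0.206000·170 + 0.295750·190 + 0.223000·240) / 0.2560125 = 209.945 / 0.2560125 ≈ 820.058
  x_2 = (0.118500·150 + 0.447750·170 + 0.139500·190 + 0.261000·240) / 0.2560125 = 183.0375 / 0.2560125 ≈ 714.955
  x_3 = (0.274250·150 + 0.312500·170 + 0.560500·190 + 0.388000·240) / 0.2560125 = 293.8775 / 0.2560125 ≈ 1147.903
  x_4 = (0.113500·150 + 0.148000·170 + 0.187625·190 + 0.433625·240) / 0.2560125 = 181.90375 / 0.2560125 ≈ 710.527

x_1 = 820.058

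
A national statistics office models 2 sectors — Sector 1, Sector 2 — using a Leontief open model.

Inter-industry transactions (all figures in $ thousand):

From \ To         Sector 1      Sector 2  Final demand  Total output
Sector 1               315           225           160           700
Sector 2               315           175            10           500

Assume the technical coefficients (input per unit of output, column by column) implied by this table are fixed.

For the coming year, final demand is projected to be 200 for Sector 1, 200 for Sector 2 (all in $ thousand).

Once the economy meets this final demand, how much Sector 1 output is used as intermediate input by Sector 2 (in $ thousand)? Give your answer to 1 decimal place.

Technical coefficients a_ij = z_ij / X_j:
  a_11 = 315/700 = 0.45, a_21 = 315/700 = 0.45
  a_12 = 225/500 = 0.45, a_22 = 175/500 = 0.35
I − A =
  [   0.55    -0.45]
  [  -0.45     0.65]
det(I−A) = (0.55)(0.65) − (-0.45)(-0.45) = 0.1550
adj(I−A) = [[0.65, 0.45], [0.45, 0.55]]
(I − A)⁻¹ = adj(I−A) / det(I−A) ≈
  [   4.1935     2.9032]
  [   2.9032     3.5484]
First solve x = (I − A)⁻¹ d = adj(I−A)·d / det(I−A); in particular x_2 = (0.45·200 + 0.55·200) / 0.1550 = 200.00 / 0.1550 ≈ 1290.323.
Intermediate flow from 1 to 2: z_12 = a_12 · x_2 = 0.45 × 200.00 / 0.1550 = 90.00 / 0.1550 ≈ 580.6.

z_12 = 580.6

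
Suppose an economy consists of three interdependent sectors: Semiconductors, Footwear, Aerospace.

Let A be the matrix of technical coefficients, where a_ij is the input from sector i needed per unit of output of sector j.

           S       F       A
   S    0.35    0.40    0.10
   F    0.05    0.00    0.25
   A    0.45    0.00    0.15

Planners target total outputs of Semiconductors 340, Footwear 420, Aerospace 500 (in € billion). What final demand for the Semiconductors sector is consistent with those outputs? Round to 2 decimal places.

d_S = 3.00

I − A =
  [   0.65    -0.40    -0.10]
  [  -0.05     1.00    -0.25]
  [  -0.45     0.00     0.85]
d = (I − A) x:
  d_S = (+0.65)·340 + (-0.40)·420 + (-0.10)·500 = 3.00
  d_F = (-0.05)·340 + (+1.00)·420 + (-0.25)·500 = 278.00
  d_A = (-0.45)·340 + (+0.00)·420 + (+0.85)·500 = 272.00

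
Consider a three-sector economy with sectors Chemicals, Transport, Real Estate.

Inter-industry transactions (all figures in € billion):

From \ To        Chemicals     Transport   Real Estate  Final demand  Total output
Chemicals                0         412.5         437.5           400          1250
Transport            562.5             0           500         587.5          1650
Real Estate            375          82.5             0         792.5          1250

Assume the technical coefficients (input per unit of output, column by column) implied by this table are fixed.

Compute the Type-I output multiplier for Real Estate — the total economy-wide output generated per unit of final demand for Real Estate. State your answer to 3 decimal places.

Technical coefficients a_ij = z_ij / X_j:
  a_CC = 0/1250 = 0.00, a_TC = 562.5/1250 = 0.45, a_RC = 375/1250 = 0.30
  a_CT = 412.5/1650 = 0.25, a_TT = 0/1650 = 0.00, a_RT = 82.5/1650 = 0.05
  a_CR = 437.5/1250 = 0.35, a_TR = 500/1250 = 0.40, a_RR = 0/1250 = 0.00
I − A =
  [   1.00    -0.25    -0.35]
  [  -0.45     1.00    -0.40]
  [  -0.30    -0.05     1.00]
Cofactors of I−A, C_ij = (−1)^(i+j)·(minor ij) (rows/columns in the sector order above):
  C_11 = (1.00)(1.00) − (-0.40)(-0.05) = 0.9800
  C_12 = −[(-0.45)(1.00) − (-0.40)(-0.30)] = 0.5700
  C_13 = (-0.45)(-0.05) − (1.00)(-0.30) = 0.3225
  C_21 = −[(-0.25)(1.00) − (-0.35)(-0.05)] = 0.2675
  C_22 = (1.00)(1.00) − (-0.35)(-0.30) = 0.8950
  C_23 = −[(1.00)(-0.05) − (-0.25)(-0.30)] = 0.1250
  C_31 = (-0.25)(-0.40) − (-0.35)(1.00) = 0.4500
  C_32 = −[(1.00)(-0.40) − (-0.35)(-0.45)] = 0.5575
  C_33 = (1.00)(1.00) − (-0.25)(-0.45) = 0.8875
det(I−A) = Σ_j (I−A)_1j·C_1j = (1.00)(0.9800) + (-0.25)(0.5700) + (-0.35)(0.3225) = 0.724625
adj(I−A) = Cᵀ =
  [ 0.9800   0.2675   0.4500]
  [ 0.5700   0.8950   0.5575]
  [ 0.3225   0.1250   0.8875]
(I − A)⁻¹ = adj(I−A) / det(I−A) ≈
  [   1.3524     0.3692     0.6210]
  [   0.7866     1.2351     0.7694]
  [   0.4451     0.1725     1.2248]
The output multiplier for sector j is the column-j sum of the Leontief inverse (I − A)⁻¹ = adj(I−A) / det(I−A).
Column R of adj(I−A): (0.4500, 0.5575, 0.8875); det(I−A) = 0.724625.
m_R = (0.4500 + 0.5575 + 0.8875) / 0.724625 = 1.895 / 0.724625 ≈ 2.615.

m_R = 2.615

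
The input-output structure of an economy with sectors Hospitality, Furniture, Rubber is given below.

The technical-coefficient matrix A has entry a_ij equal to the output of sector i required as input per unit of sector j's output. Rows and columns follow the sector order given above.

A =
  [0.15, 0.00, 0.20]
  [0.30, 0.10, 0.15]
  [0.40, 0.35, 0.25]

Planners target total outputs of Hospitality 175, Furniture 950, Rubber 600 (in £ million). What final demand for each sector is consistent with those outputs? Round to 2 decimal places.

I − A =
  [   0.85     0.00    -0.20]
  [  -0.30     0.90    -0.15]
  [  -0.40    -0.35     0.75]
d = (I − A) x:
  d_1 = (+0.85)·175 + (+0.00)·950 + (-0.20)·600 = 28.75
  d_2 = (-0.30)·175 + (+0.90)·950 + (-0.15)·600 = 712.50
  d_3 = (-0.40)·175 + (-0.35)·950 + (+0.75)·600 = 47.50

d_1 = 28.75, d_2 = 712.50, d_3 = 47.50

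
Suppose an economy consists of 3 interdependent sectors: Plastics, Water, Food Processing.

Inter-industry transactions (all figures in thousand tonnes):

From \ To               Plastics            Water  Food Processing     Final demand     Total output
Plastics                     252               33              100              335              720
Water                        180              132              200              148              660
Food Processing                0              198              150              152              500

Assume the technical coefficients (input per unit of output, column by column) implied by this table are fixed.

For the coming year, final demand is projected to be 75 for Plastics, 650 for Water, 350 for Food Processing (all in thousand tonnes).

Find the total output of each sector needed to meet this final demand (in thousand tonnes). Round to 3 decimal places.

x_1 = 601.525, x_2 = 1591.516, x_3 = 1182.078

Technical coefficients a_ij = z_ij / X_j:
  a_11 = 252/720 = 0.35, a_21 = 180/720 = 0.25, a_31 = 0/720 = 0.00
  a_12 = 33/660 = 0.05, a_22 = 132/660 = 0.20, a_32 = 198/660 = 0.30
  a_13 = 100/500 = 0.20, a_23 = 200/500 = 0.40, a_33 = 150/500 = 0.30
I − A =
  [   0.65    -0.05    -0.20]
  [  -0.25     0.80    -0.40]
  [   0.00    -0.30     0.70]
Cofactors of I−A, C_ij = (−1)^(i+j)·(minor ij) (rows/columns in the sector order above):
  C_11 = (0.80)(0.70) − (-0.40)(-0.30) = 0.4400
  C_12 = −[(-0.25)(0.70) − (-0.40)(0.00)] = 0.1750
  C_13 = (-0.25)(-0.30) − (0.80)(0.00) = 0.0750
  C_21 = −[(-0.05)(0.70) − (-0.20)(-0.30)] = 0.0950
  C_22 = (0.65)(0.70) − (-0.20)(0.00) = 0.4550
  C_23 = −[(0.65)(-0.30) − (-0.05)(0.00)] = 0.1950
  C_31 = (-0.05)(-0.40) − (-0.20)(0.80) = 0.1800
  C_32 = −[(0.65)(-0.40) − (-0.20)(-0.25)] = 0.3100
  C_33 = (0.65)(0.80) − (-0.05)(-0.25) = 0.5075
det(I−A) = Σ_j (I−A)_1j·C_1j = (0.65)(0.4400) + (-0.05)(0.1750) + (-0.20)(0.0750) = 0.26225
adj(I−A) = Cᵀ =
  [ 0.4400   0.0950   0.1800]
  [ 0.1750   0.4550   0.3100]
  [ 0.0750   0.1950   0.5075]
(I − A)⁻¹ = adj(I−A) / det(I−A) ≈
  [   1.6778     0.3622     0.6864]
  [   0.6673     1.7350     1.1821]
  [   0.2860     0.7436     1.9352]
x = (I − A)⁻¹ d = adj(I−A)·d / det(I−A), with det(I−A) = 0.26225:
  x_1 = (0.4400·75 + 0.0950·650 + 0.1800·350) / 0.26225 = 157.75 / 0.26225 ≈ 601.525
  x_2 = (0.1750·75 + 0.4550·650 + 0.3100·350) / 0.26225 = 417.375 / 0.26225 ≈ 1591.516
  x_3 = (0.0750·75 + 0.1950·650 + 0.5075·350) / 0.26225 = 310.00 / 0.26225 ≈ 1182.078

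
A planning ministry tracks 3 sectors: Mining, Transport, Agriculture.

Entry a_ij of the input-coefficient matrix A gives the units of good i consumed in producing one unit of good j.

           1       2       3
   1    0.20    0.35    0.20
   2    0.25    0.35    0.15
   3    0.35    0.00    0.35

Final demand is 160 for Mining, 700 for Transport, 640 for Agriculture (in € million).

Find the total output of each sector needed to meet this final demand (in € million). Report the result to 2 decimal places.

x_1 = 1581.82, x_2 = 2109.09, x_3 = 1836.36

I − A =
  [   0.80    -0.35    -0.20]
  [  -0.25     0.65    -0.15]
  [  -0.35     0.00     0.65]
Cofactors of I−A, C_ij = (−1)^(i+j)·(minor ij) (rows/columns in the sector order above):
  C_11 = (0.65)(0.65) − (-0.15)(0.00) = 0.4225
  C_12 = −[(-0.25)(0.65) − (-0.15)(-0.35)] = 0.2150
  C_13 = (-0.25)(0.00) − (0.65)(-0.35) = 0.2275
  C_21 = −[(-0.35)(0.65) − (-0.20)(0.00)] = 0.2275
  C_22 = (0.80)(0.65) − (-0.20)(-0.35) = 0.4500
  C_23 = −[(0.80)(0.00) − (-0.35)(-0.35)] = 0.1225
  C_31 = (-0.35)(-0.15) − (-0.20)(0.65) = 0.1825
  C_32 = −[(0.80)(-0.15) − (-0.20)(-0.25)] = 0.1700
  C_33 = (0.80)(0.65) − (-0.35)(-0.25) = 0.4325
det(I−A) = Σ_j (I−A)_1j·C_1j = (0.80)(0.4225) + (-0.35)(0.2150) + (-0.20)(0.2275) = 0.21725
adj(I−A) = Cᵀ =
  [ 0.4225   0.2275   0.1825]
  [ 0.2150   0.4500   0.1700]
  [ 0.2275   0.1225   0.4325]
(I − A)⁻¹ = adj(I−A) / det(I−A) ≈
  [   1.9448     1.0472     0.8400]
  [   0.9896     2.0713     0.7825]
  [   1.0472     0.5639     1.9908]
x = (I − A)⁻¹ d = adj(I−A)·d / det(I−A), with det(I−A) = 0.21725:
  x_1 = (0.4225·160 + 0.2275·700 + 0.1825·640) / 0.21725 = 343.65 / 0.21725 ≈ 1581.82
  x_2 = (0.2150·160 + 0.4500·700 + 0.1700·640) / 0.21725 = 458.20 / 0.21725 ≈ 2109.09
  x_3 = (0.2275·160 + 0.1225·700 + 0.4325·640) / 0.21725 = 398.95 / 0.21725 ≈ 1836.36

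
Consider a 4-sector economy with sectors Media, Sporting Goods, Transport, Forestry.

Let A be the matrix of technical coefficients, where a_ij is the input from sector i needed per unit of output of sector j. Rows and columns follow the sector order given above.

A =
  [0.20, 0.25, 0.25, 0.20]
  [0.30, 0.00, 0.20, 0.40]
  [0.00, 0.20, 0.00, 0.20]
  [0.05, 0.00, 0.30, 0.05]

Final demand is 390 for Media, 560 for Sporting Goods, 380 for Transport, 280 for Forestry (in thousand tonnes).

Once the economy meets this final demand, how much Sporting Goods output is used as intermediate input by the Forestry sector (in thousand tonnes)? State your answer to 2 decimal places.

I − A =
  [   0.80    -0.25    -0.25    -0.20]
  [  -0.30     1.00    -0.20    -0.40]
  [   0.00    -0.20     1.00    -0.20]
  [  -0.05     0.00    -0.30     0.95]
Compute the cofactors C_ij = (−1)^(i+j)·(3×3 minor ij) of I−A; the adjugate is their transpose:
adj(I−A) = Cᵀ =
  [ 0.82800   0.28200   0.37500   0.37200]
  [ 0.28900   0.69950   0.34025   0.42700]
  [ 0.07100   0.15250   0.67375   0.22100]
  [ 0.06600   0.06300   0.23250   0.67800]
det(I−A) = Σ_j (I−A)_1j·C_1j = (0.80)(0.82800) + (-0.25)(0.28900) + (-0.25)(0.07100) + (-0.20)(0.06600) = 0.5592
(I − A)⁻¹ = adj(I−A) / det(I−A) ≈
  [   1.4807     0.5043     0.6706     0.6652]
  [   0.5168     1.2509     0.6085     0.7636]
  [   0.1270     0.2727     1.2048     0.3952]
  [   0.1180     0.1127     0.4158     1.2124]
First solve x = (I − A)⁻¹ d = adj(I−A)·d / det(I−A); in particular x_F = (0.06600·390 + 0.06300·560 + 0.23250·380 + 0.67800·280) / 0.5592 = 339.21 / 0.5592 ≈ 606.5987.
Intermediate flow from S to F: z_SF = a_SF · x_F = 0.40 × 339.21 / 0.5592 = 135.684 / 0.5592 ≈ 242.64.

z_SF = 242.64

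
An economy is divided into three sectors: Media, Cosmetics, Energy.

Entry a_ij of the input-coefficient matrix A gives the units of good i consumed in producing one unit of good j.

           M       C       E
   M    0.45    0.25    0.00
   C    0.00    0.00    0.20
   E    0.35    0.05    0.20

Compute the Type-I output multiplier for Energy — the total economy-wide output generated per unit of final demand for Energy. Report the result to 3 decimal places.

I − A =
  [   0.55    -0.25     0.00]
  [   0.00     1.00    -0.20]
  [  -0.35    -0.05     0.80]
Cofactors of I−A, C_ij = (−1)^(i+j)·(minor ij) (rows/columns in the sector order above):
  C_11 = (1.00)(0.80) − (-0.20)(-0.05) = 0.7900
  C_12 = −[(0.00)(0.80) − (-0.20)(-0.35)] = 0.0700
  C_13 = (0.00)(-0.05) − (1.00)(-0.35) = 0.3500
  C_21 = −[(-0.25)(0.80) − (0.00)(-0.05)] = 0.2000
  C_22 = (0.55)(0.80) − (0.00)(-0.35) = 0.4400
  C_23 = −[(0.55)(-0.05) − (-0.25)(-0.35)] = 0.1150
  C_31 = (-0.25)(-0.20) − (0.00)(1.00) = 0.0500
  C_32 = −[(0.55)(-0.20) − (0.00)(0.00)] = 0.1100
  C_33 = (0.55)(1.00) − (-0.25)(0.00) = 0.5500
det(I−A) = Σ_j (I−A)_1j·C_1j = (0.55)(0.7900) + (-0.25)(0.0700) + (0.00)(0.3500) = 0.4170
adj(I−A) = Cᵀ =
  [ 0.7900   0.2000   0.0500]
  [ 0.0700   0.4400   0.1100]
  [ 0.3500   0.1150   0.5500]
(I − A)⁻¹ = adj(I−A) / det(I−A) ≈
  [   1.8945     0.4796     0.1199]
  [   0.1679     1.0552     0.2638]
  [   0.8393     0.2758     1.3189]
The output multiplier for sector j is the column-j sum of the Leontief inverse (I − A)⁻¹ = adj(I−A) / det(I−A).
Column E of adj(I−A): (0.0500, 0.1100, 0.5500); det(I−A) = 0.4170.
m_E = (0.0500 + 0.1100 + 0.5500) / 0.4170 = 0.71 / 0.4170 ≈ 1.703.

m_E = 1.703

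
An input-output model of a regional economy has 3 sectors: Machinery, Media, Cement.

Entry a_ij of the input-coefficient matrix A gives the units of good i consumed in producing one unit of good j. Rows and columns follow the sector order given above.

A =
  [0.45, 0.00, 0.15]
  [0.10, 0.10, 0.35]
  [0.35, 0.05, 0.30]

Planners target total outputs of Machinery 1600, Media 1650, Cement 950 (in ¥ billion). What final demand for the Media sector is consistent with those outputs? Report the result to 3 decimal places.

I − A =
  [   0.55     0.00    -0.15]
  [  -0.10     0.90    -0.35]
  [  -0.35    -0.05     0.70]
d = (I − A) x:
  d_1 = (+0.55)·1600 + (+0.00)·1650 + (-0.15)·950 = 737.500
  d_2 = (-0.10)·1600 + (+0.90)·1650 + (-0.35)·950 = 992.500
  d_3 = (-0.35)·1600 + (-0.05)·1650 + (+0.70)·950 = 22.500

d_2 = 992.500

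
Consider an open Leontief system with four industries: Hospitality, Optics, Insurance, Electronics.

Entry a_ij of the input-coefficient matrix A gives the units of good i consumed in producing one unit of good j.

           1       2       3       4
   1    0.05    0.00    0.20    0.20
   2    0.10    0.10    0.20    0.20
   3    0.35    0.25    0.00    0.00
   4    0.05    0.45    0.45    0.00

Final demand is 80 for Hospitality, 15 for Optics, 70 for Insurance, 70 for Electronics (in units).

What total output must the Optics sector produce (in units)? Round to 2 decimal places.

I − A =
  [   0.95     0.00    -0.20    -0.20]
  [  -0.10     0.90    -0.20    -0.20]
  [  -0.35    -0.25     1.00     0.00]
  [  -0.05    -0.45    -0.45     1.00]
Compute the cofactors C_ij = (−1)^(i+j)·(3×3 minor ij) of I−A; the adjugate is their transpose:
adj(I−A) = Cᵀ =
  [ 0.737500   0.162500   0.261000   0.180000]
  [ 0.211500   0.838500   0.304500   0.210000]
  [ 0.311000   0.266500   0.751500   0.115500]
  [ 0.272000   0.505375   0.488250   0.739500]
det(I−A) = Σ_j (I−A)_1j·C_1j = (0.95)(0.737500) + (0.00)(0.211500) + (-0.20)(0.311000) + (-0.20)(0.272000) = 0.584025
(I − A)⁻¹ = adj(I−A) / det(I−A) ≈
  [   1.2628     0.2782     0.4469     0.3082]
  [   0.3621     1.4357     0.5214     0.3596]
  [   0.5325     0.4563     1.2868     0.1978]
  [   0.4657     0.8653     0.8360     1.2662]
x = (I − A)⁻¹ d = adj(I−A)·d / det(I−A), with det(I−A) = 0.584025:
  x_1 = (0.737500·80 + 0.162500·15 + 0.261000·70 + 0.180000·70) / 0.584025 = 92.3075 / 0.584025 ≈ 158.05
  x_2 = (0.211500·80 + 0.838500·15 + 0.304500·70 + 0.210000·70) / 0.584025 = 65.5125 / 0.584025 ≈ 112.17
  x_3 = (0.311000·80 + 0.266500·15 + 0.751500·70 + 0.115500·70) / 0.584025 = 89.5675 / 0.584025 ≈ 153.36
  x_4 = (0.272000·80 + 0.505375·15 + 0.488250·70 + 0.739500·70) / 0.584025 = 115.283125 / 0.584025 ≈ 197.39

x_2 = 112.17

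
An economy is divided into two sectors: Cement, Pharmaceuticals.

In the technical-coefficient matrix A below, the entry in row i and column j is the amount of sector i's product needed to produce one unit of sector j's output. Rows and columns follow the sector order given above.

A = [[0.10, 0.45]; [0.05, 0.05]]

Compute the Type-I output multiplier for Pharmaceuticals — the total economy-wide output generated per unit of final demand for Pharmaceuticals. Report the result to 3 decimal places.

I − A =
  [   0.90    -0.45]
  [  -0.05     0.95]
det(I−A) = (0.90)(0.95) − (-0.45)(-0.05) = 0.8325
adj(I−A) = [[0.95, 0.45], [0.05, 0.90]]
(I − A)⁻¹ = adj(I−A) / det(I−A) ≈
  [   1.1411     0.5405]
  [   0.0601     1.0811]
The output multiplier for sector j is the column-j sum of the Leontief inverse (I − A)⁻¹ = adj(I−A) / det(I−A).
Column P of adj(I−A): (0.45, 0.90); det(I−A) = 0.8325.
m_P = (0.45 + 0.90) / 0.8325 = 1.35 / 0.8325 ≈ 1.622.

m_P = 1.622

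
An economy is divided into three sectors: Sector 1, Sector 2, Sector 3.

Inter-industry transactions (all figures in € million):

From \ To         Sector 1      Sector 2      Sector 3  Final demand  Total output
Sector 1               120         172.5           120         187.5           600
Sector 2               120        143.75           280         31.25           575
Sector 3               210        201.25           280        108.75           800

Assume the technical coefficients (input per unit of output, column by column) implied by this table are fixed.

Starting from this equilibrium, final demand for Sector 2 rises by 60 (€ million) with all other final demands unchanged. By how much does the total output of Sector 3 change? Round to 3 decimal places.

Technical coefficients a_ij = z_ij / X_j:
  a_11 = 120/600 = 0.20, a_21 = 120/600 = 0.20, a_31 = 210/600 = 0.35
  a_12 = 172.5/575 = 0.30, a_22 = 143.75/575 = 0.25, a_32 = 201.25/575 = 0.35
  a_13 = 120/800 = 0.15, a_23 = 280/800 = 0.35, a_33 = 280/800 = 0.35
I − A =
  [   0.80    -0.30    -0.15]
  [  -0.20     0.75    -0.35]
  [  -0.35    -0.35     0.65]
Cofactors of I−A, C_ij = (−1)^(i+j)·(minor ij) (rows/columns in the sector order above):
  C_11 = (0.75)(0.65) − (-0.35)(-0.35) = 0.3650
  C_12 = −[(-0.20)(0.65) − (-0.35)(-0.35)] = 0.2525
  C_13 = (-0.20)(-0.35) − (0.75)(-0.35) = 0.3325
  C_21 = −[(-0.30)(0.65) − (-0.15)(-0.35)] = 0.2475
  C_22 = (0.80)(0.65) − (-0.15)(-0.35) = 0.4675
  C_23 = −[(0.80)(-0.35) − (-0.30)(-0.35)] = 0.3850
  C_31 = (-0.30)(-0.35) − (-0.15)(0.75) = 0.2175
  C_32 = −[(0.80)(-0.35) − (-0.15)(-0.20)] = 0.3100
  C_33 = (0.80)(0.75) − (-0.30)(-0.20) = 0.5400
det(I−A) = Σ_j (I−A)_1j·C_1j = (0.80)(0.3650) + (-0.30)(0.2525) + (-0.15)(0.3325) = 0.166375
adj(I−A) = Cᵀ =
  [ 0.3650   0.2475   0.2175]
  [ 0.2525   0.4675   0.3100]
  [ 0.3325   0.3850   0.5400]
(I − A)⁻¹ = adj(I−A) / det(I−A) ≈
  [   2.1938     1.4876     1.3073]
  [   1.5177     2.8099     1.8633]
  [   1.9985     2.3140     3.2457]
Δx = (I − A)⁻¹ Δd with Δd having +60 in the Sector 2 component and 0 elsewhere.
So Δx_3 = L_32 · (+60), where L_32 = adj(I−A)_32 / det(I−A) = 0.3850 / 0.166375.
Δx_3 = 0.3850 × (+60) / 0.166375 = 23.10 / 0.166375 ≈ 138.843.

Δx_3 = 138.843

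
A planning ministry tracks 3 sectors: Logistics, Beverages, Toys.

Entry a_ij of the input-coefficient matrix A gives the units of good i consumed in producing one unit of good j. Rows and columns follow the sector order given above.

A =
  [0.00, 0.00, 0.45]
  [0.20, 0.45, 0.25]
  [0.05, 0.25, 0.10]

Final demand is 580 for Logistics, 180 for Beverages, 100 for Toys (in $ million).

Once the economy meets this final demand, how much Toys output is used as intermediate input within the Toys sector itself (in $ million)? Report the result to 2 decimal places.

z_TT = 36.45

I − A =
  [   1.00     0.00    -0.45]
  [  -0.20     0.55    -0.25]
  [  -0.05    -0.25     0.90]
Cofactors of I−A, C_ij = (−1)^(i+j)·(minor ij) (rows/columns in the sector order above):
  C_11 = (0.55)(0.90) − (-0.25)(-0.25) = 0.4325
  C_12 = −[(-0.20)(0.90) − (-0.25)(-0.05)] = 0.1925
  C_13 = (-0.20)(-0.25) − (0.55)(-0.05) = 0.0775
  C_21 = −[(0.00)(0.90) − (-0.45)(-0.25)] = 0.1125
  C_22 = (1.00)(0.90) − (-0.45)(-0.05) = 0.8775
  C_23 = −[(1.00)(-0.25) − (0.00)(-0.05)] = 0.2500
  C_31 = (0.00)(-0.25) − (-0.45)(0.55) = 0.2475
  C_32 = −[(1.00)(-0.25) − (-0.45)(-0.20)] = 0.3400
  C_33 = (1.00)(0.55) − (0.00)(-0.20) = 0.5500
det(I−A) = Σ_j (I−A)_1j·C_1j = (1.00)(0.4325) + (0.00)(0.1925) + (-0.45)(0.0775) = 0.397625
adj(I−A) = Cᵀ =
  [ 0.4325   0.1125   0.2475]
  [ 0.1925   0.8775   0.3400]
  [ 0.0775   0.2500   0.5500]
(I − A)⁻¹ = adj(I−A) / det(I−A) ≈
  [   1.0877     0.2829     0.6224]
  [   0.4841     2.2069     0.8551]
  [   0.1949     0.6287     1.3832]
First solve x = (I − A)⁻¹ d = adj(I−A)·d / det(I−A); in particular x_T = (0.0775·580 + 0.2500·180 + 0.5500·100) / 0.397625 = 144.95 / 0.397625 ≈ 364.5395.
Intermediate flow from T to T: z_TT = a_TT · x_T = 0.10 × 144.95 / 0.397625 = 14.495 / 0.397625 ≈ 36.45.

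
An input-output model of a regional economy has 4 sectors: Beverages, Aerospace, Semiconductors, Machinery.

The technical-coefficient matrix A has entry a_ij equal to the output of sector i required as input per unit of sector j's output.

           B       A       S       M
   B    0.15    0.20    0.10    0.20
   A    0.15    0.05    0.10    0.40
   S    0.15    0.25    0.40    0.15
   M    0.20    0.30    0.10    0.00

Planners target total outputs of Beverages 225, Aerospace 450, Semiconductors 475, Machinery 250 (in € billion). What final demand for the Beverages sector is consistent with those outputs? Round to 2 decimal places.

I − A =
  [   0.85    -0.20    -0.10    -0.20]
  [  -0.15     0.95    -0.10    -0.40]
  [  -0.15    -0.25     0.60    -0.15]
  [  -0.20    -0.30    -0.10     1.00]
d = (I − A) x:
  d_B = (+0.85)·225 + (-0.20)·450 + (-0.10)·475 + (-0.20)·250 = 3.75
  d_A = (-0.15)·225 + (+0.95)·450 + (-0.10)·475 + (-0.40)·250 = 246.25
  d_S = (-0.15)·225 + (-0.25)·450 + (+0.60)·475 + (-0.15)·250 = 101.25
  d_M = (-0.20)·225 + (-0.30)·450 + (-0.10)·475 + (+1.00)·250 = 22.50

d_B = 3.75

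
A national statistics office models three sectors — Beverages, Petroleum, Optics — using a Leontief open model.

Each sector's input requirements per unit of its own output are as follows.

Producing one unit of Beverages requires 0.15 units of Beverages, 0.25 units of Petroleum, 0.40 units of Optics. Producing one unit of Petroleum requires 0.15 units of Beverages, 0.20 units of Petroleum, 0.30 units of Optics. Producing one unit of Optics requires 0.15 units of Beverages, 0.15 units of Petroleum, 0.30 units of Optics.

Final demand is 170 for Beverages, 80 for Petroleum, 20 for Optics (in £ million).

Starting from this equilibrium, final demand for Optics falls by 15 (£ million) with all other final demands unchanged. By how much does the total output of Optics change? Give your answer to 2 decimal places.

Δx_3 = -28.08

I − A =
  [   0.85    -0.15    -0.15]
  [  -0.25     0.80    -0.15]
  [  -0.40    -0.30     0.70]
Cofactors of I−A, C_ij = (−1)^(i+j)·(minor ij) (rows/columns in the sector order above):
  C_11 = (0.80)(0.70) − (-0.15)(-0.30) = 0.5150
  C_12 = −[(-0.25)(0.70) − (-0.15)(-0.40)] = 0.2350
  C_13 = (-0.25)(-0.30) − (0.80)(-0.40) = 0.3950
  C_21 = −[(-0.15)(0.70) − (-0.15)(-0.30)] = 0.1500
  C_22 = (0.85)(0.70) − (-0.15)(-0.40) = 0.5350
  C_23 = −[(0.85)(-0.30) − (-0.15)(-0.40)] = 0.3150
  C_31 = (-0.15)(-0.15) − (-0.15)(0.80) = 0.1425
  C_32 = −[(0.85)(-0.15) − (-0.15)(-0.25)] = 0.1650
  C_33 = (0.85)(0.80) − (-0.15)(-0.25) = 0.6425
det(I−A) = Σ_j (I−A)_1j·C_1j = (0.85)(0.5150) + (-0.15)(0.2350) + (-0.15)(0.3950) = 0.34325
adj(I−A) = Cᵀ =
  [ 0.5150   0.1500   0.1425]
  [ 0.2350   0.5350   0.1650]
  [ 0.3950   0.3150   0.6425]
(I − A)⁻¹ = adj(I−A) / det(I−A) ≈
  [   1.5004     0.4370     0.4151]
  [   0.6846     1.5586     0.4807]
  [   1.1508     0.9177     1.8718]
Δx = (I − A)⁻¹ Δd with Δd having -15 in the Optics component and 0 elsewhere.
So Δx_3 = L_33 · (-15), where L_33 = adj(I−A)_33 / det(I−A) = 0.6425 / 0.34325.
Δx_3 = 0.6425 × (-15) / 0.34325 = -9.6375 / 0.34325 ≈ -28.08.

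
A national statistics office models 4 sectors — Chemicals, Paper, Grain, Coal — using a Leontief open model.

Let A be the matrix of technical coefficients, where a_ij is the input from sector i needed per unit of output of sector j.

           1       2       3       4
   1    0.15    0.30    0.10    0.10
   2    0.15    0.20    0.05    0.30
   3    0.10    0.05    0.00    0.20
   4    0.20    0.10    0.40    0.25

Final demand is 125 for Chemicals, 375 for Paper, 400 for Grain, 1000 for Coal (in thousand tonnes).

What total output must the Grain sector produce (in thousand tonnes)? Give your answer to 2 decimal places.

x_3 = 1087.05

I − A =
  [   0.85    -0.30    -0.10    -0.10]
  [  -0.15     0.80    -0.05    -0.30]
  [  -0.10    -0.05     1.00    -0.20]
  [  -0.20    -0.10    -0.40     0.75]
Compute the cofactors C_ij = (−1)^(i+j)·(3×3 minor ij) of I−A; the adjugate is their transpose:
adj(I−A) = Cᵀ =
  [ 0.497125   0.218750   0.136750   0.190250]
  [ 0.178250   0.534000   0.156125   0.279000]
  [ 0.100625   0.083375   0.415250   0.157500]
  [ 0.210000   0.174000   0.278750   0.622625]
det(I−A) = Σ_j (I−A)_1j·C_1j = (0.85)(0.497125) + (-0.30)(0.178250) + (-0.10)(0.100625) + (-0.10)(0.210000) = 0.33801875
(I − A)⁻¹ = adj(I−A) / det(I−A) ≈
  [   1.4707     0.6472     0.4046     0.5628]
  [   0.5273     1.5798     0.4619     0.8254]
  [   0.2977     0.2467     1.2285     0.4660]
  [   0.6213     0.5148     0.8247     1.8420]
x = (I − A)⁻¹ d = adj(I−A)·d / det(I−A), with det(I−A) = 0.33801875:
  x_1 = (0.497125·125 + 0.218750·375 + 0.136750·400 + 0.190250·1000) / 0.33801875 = 389.121875 / 0.33801875 ≈ 1151.18
  x_2 = (0.178250·125 + 0.534000·375 + 0.156125·400 + 0.279000·1000) / 0.33801875 = 563.98125 / 0.33801875 ≈ 1668.49
  x_3 = (0.100625·125 + 0.083375·375 + 0.415250·400 + 0.157500·1000) / 0.33801875 = 367.44375 / 0.33801875 ≈ 1087.05
  x_4 = (0.210000·125 + 0.174000·375 + 0.278750·400 + 0.622625·1000) / 0.33801875 = 825.625 / 0.33801875 ≈ 2442.54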